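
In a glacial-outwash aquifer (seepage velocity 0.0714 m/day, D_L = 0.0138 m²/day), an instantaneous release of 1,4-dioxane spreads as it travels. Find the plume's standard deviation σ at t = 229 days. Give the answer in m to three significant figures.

Dispersive spreading gives a Gaussian with σ² = 2Dt; advection only shifts the center.
σ = √(2 × 0.0138 × 229) = 2.51 m.

2.51 m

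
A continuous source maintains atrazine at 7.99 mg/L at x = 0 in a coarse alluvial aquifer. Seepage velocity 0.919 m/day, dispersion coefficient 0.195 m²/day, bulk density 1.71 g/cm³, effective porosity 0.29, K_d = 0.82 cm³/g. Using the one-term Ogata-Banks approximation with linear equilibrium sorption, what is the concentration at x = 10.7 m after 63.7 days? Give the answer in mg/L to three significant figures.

2.98 mg/L

Retardation factor R = 1 + ρ_b·K_d/n = 1 + 1.71 × 0.82/0.29 = 5.835.
Sorption retards both mechanisms: v_R = v/R = 0.1575 m/day, D_R = D/R = 0.03342 m²/day.
v_R·t = 0.1575 × 63.7 = 10.03275 m; 2√(D_R t) = 2.918 m; argument = (10.7 − 10.03275)/2.918 = 0.2287.
C = C₀ × ½·erfc(0.2287) = 7.99 × 0.3732 = 2.98 mg/L.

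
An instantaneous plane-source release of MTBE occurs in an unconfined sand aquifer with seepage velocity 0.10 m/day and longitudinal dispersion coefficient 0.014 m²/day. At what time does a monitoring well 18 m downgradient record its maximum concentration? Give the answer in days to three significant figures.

For the 1D instantaneous-source solution, setting ∂C/∂t = 0 at fixed x gives v²t² + 2Dt − x² = 0, so t = (√(D² + v²x²) − D)/v².
√(D² + v²x²) = √(0.014² + 0.10² × 18²) = 1.800; v² = 0.01.
t = (1.800 − 0.014)/0.01 = 179 days (vs. the pure-advection estimate x/v = 180 d).

179 days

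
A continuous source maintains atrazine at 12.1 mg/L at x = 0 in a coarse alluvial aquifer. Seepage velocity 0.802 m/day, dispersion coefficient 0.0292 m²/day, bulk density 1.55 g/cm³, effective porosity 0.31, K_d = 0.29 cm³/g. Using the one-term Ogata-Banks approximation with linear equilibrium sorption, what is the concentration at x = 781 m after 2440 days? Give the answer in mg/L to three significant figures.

12.0 mg/L

Retardation factor R = 1 + ρ_b·K_d/n = 1 + 1.55 × 0.29/0.31 = 2.450.
Sorption retards both mechanisms: v_R = v/R = 0.3273 m/day, D_R = D/R = 0.01192 m²/day.
v_R·t = 0.3273 × 2440 = 798.612 m; 2√(D_R t) = 10.79 m; argument = (781 − 798.612)/10.79 = -1.632.
C = C₀ × ½·erfc(-1.632) = 12.1 × 0.9895 = 12.0 mg/L.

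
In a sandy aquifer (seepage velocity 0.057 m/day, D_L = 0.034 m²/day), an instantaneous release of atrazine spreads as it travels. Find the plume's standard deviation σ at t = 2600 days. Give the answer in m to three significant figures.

Dispersive spreading gives a Gaussian with σ² = 2Dt; advection only shifts the center.
σ = √(2 × 0.034 × 2600) = 13.3 m.

13.3 m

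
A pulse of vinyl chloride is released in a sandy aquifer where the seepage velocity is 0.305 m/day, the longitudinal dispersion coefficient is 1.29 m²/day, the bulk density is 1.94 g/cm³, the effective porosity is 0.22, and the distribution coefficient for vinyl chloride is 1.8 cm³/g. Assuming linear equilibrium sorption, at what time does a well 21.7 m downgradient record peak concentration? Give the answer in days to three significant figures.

989 days

Retardation factor R = 1 + ρ_b·K_d/n = 1 + 1.94 × 1.8/0.22 = 16.87.
Sorption retards both mechanisms: v_R = v/R = 0.01808 m/day, D_R = D/R = 0.07647 m²/day.
Peak time from v_R²t² + 2D_R t − x² = 0: t = (√(D_R² + v_R²x²) − D_R)/v_R².
√(D_R² + v_R²x²) = √(0.07647² + 0.01808² × 21.7²) = 0.3997; v_R² = 0.0003269.
t = (0.3997 − 0.07647)/0.0003269 = 989 days.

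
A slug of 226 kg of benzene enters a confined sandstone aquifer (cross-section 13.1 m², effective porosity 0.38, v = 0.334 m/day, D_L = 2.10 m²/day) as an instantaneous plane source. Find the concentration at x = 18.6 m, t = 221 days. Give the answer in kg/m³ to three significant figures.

For an instantaneous plane source, C(x,t) = M/(n_e·A·√(4πDt)) · exp(−(x−vt)²/(4Dt)), with n_e·A the pore (flow) area.
Plume center vt = 0.334 × 221 = 73.814 m, so the well at 18.6 m is 55.214 m upgradient of the peak.
√(4πDt) = 76.37 m, giving peak height M/(n_e·A·√(4πDt)) = 226/(0.38 × 13.1 × 76.37) = 0.5945 kg/m³.
(x−vt)²/(4Dt) = (-55.214)²/(4 × 2.10 × 221) = 1.642; exp(−1.642) = 0.1936.
C = 0.5945 × 0.1936 = 0.115 kg/m³.

0.115 kg/m³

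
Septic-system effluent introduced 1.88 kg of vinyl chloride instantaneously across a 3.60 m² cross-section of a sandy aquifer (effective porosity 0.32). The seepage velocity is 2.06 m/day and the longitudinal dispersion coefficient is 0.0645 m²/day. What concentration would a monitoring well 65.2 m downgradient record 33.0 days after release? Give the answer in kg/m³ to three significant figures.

0.127 kg/m³

For an instantaneous plane source, C(x,t) = M/(n_e·A·√(4πDt)) · exp(−(x−vt)²/(4Dt)), with n_e·A the pore (flow) area.
Plume center vt = 2.06 × 33.0 = 67.98 m, so the well at 65.2 m is 2.78 m upgradient of the peak.
√(4πDt) = 5.172 m, giving peak height M/(n_e·A·√(4πDt)) = 1.88/(0.32 × 3.60 × 5.172) = 0.3155 kg/m³.
(x−vt)²/(4Dt) = (-2.78)²/(4 × 0.0645 × 33.0) = 0.9077; exp(−0.9077) = 0.4035.
C = 0.3155 × 0.4035 = 0.127 kg/m³.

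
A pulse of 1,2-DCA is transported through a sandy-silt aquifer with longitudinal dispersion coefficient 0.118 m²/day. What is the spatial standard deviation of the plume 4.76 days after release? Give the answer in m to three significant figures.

1.06 m

Dispersive spreading gives a Gaussian with σ² = 2Dt; advection only shifts the center.
σ = √(2 × 0.118 × 4.76) = 1.06 m.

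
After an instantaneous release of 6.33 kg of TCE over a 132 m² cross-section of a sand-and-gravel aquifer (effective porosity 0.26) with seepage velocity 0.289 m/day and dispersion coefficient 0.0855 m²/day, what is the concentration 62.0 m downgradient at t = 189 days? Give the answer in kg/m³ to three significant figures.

For an instantaneous plane source, C(x,t) = M/(n_e·A·√(4πDt)) · exp(−(x−vt)²/(4Dt)), with n_e·A the pore (flow) area.
Plume center vt = 0.289 × 189 = 54.621 m, so the well at 62.0 m is 7.379 m downgradient of the peak.
√(4πDt) = 14.25 m, giving peak height M/(n_e·A·√(4πDt)) = 6.33/(0.26 × 132 × 14.25) = 0.01294 kg/m³.
(x−vt)²/(4Dt) = (7.379)²/(4 × 0.0855 × 189) = 0.8424; exp(−0.8424) = 0.4307.
C = 0.01294 × 0.4307 = 0.00557 kg/m³.

0.00557 kg/m³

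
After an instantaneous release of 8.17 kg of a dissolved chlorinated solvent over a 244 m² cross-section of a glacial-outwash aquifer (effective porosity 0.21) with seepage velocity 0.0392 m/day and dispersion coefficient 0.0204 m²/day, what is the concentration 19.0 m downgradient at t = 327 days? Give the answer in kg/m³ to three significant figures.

0.00416 kg/m³

For an instantaneous plane source, C(x,t) = M/(n_e·A·√(4πDt)) · exp(−(x−vt)²/(4Dt)), with n_e·A the pore (flow) area.
Plume center vt = 0.0392 × 327 = 12.8184 m, so the well at 19.0 m is 6.1816 m downgradient of the peak.
√(4πDt) = 9.156 m, giving peak height M/(n_e·A·√(4πDt)) = 8.17/(0.21 × 244 × 9.156) = 0.01741 kg/m³.
(x−vt)²/(4Dt) = (6.1816)²/(4 × 0.0204 × 327) = 1.432; exp(−1.432) = 0.2388.
C = 0.01741 × 0.2388 = 0.00416 kg/m³.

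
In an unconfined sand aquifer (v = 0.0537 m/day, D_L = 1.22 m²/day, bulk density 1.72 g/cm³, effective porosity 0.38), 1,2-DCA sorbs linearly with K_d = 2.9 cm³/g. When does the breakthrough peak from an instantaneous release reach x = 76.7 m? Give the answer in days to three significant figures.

Retardation factor R = 1 + ρ_b·K_d/n = 1 + 1.72 × 2.9/0.38 = 14.13.
Sorption retards both mechanisms: v_R = v/R = 0.003800 m/day, D_R = D/R = 0.08634 m²/day.
Peak time from v_R²t² + 2D_R t − x² = 0: t = (√(D_R² + v_R²x²) − D_R)/v_R².
√(D_R² + v_R²x²) = √(0.08634² + 0.003800² × 76.7²) = 0.3040; v_R² = 1.444e-05.
t = (0.3040 − 0.08634)/1.444e-05 = 15100 days.

15100 days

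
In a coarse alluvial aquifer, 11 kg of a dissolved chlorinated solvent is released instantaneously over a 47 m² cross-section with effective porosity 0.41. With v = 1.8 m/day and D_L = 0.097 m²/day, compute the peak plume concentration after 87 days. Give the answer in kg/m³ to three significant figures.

0.0554 kg/m³

The peak of an instantaneous 1D plume sits at x = vt; there the Gaussian factor is 1 and C_max = M/(n_e·A·√(4πDt)), where n_e·A is the pore area the mass is dissolved in.
√(4πDt) = √(4π × 0.097 × 87) = 10.30 m, so C_max = 11/(0.41 × 47 × 10.30) = 0.0554 kg/m³.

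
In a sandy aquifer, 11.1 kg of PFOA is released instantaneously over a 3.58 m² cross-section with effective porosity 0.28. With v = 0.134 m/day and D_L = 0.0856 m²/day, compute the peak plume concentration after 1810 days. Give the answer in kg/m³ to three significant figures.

0.251 kg/m³

The peak of an instantaneous 1D plume sits at x = vt; there the Gaussian factor is 1 and C_max = M/(n_e·A·√(4πDt)), where n_e·A is the pore area the mass is dissolved in.
√(4πDt) = √(4π × 0.0856 × 1810) = 44.12 m, so C_max = 11.1/(0.28 × 3.58 × 44.12) = 0.251 kg/m³.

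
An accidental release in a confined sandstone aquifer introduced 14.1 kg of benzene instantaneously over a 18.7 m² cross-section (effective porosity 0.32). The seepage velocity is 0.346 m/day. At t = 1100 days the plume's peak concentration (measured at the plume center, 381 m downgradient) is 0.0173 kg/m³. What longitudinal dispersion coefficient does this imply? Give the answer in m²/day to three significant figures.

1.34 m²/day

At the plume center C_max = M/(n_e·A·√(4πDt)), so D = M²/(4πt·(n_e·A·C_max)²).
n_e·A·C_max = 0.32 × 18.7 × 0.0173 = 0.1035 kg/m.
D = 14.1²/(4π × 1100 × 0.1035²) = 1.34 m²/day.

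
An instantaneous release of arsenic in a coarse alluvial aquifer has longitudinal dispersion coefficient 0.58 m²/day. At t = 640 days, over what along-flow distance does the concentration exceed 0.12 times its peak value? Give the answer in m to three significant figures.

The plume is Gaussian with σ = √(2Dt) = √(2 × 0.58 × 640) = 27.25 m.
C/C_peak = exp(−Δx²/(2σ²)) = 0.12 ⇒ Δx = σ·√(−2 ln 0.12) = 27.25 × 2.059 = 56.11 m.
Width = 2Δx = 112 m.

112 m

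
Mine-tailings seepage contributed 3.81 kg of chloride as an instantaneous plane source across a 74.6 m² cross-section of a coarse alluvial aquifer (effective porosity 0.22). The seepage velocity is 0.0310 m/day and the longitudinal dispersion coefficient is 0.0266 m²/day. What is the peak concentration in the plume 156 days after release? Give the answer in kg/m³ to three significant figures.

The peak of an instantaneous 1D plume sits at x = vt; there the Gaussian factor is 1 and C_max = M/(n_e·A·√(4πDt)), where n_e·A is the pore area the mass is dissolved in.
√(4πDt) = √(4π × 0.0266 × 156) = 7.221 m, so C_max = 3.81/(0.22 × 74.6 × 7.221) = 0.0321 kg/m³.

0.0321 kg/m³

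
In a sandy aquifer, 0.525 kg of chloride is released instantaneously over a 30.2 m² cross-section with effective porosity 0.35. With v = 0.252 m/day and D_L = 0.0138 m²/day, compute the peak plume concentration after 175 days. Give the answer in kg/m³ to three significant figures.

The peak of an instantaneous 1D plume sits at x = vt; there the Gaussian factor is 1 and C_max = M/(n_e·A·√(4πDt)), where n_e·A is the pore area the mass is dissolved in.
√(4πDt) = √(4π × 0.0138 × 175) = 5.509 m, so C_max = 0.525/(0.35 × 30.2 × 5.509) = 0.00902 kg/m³.

0.00902 kg/m³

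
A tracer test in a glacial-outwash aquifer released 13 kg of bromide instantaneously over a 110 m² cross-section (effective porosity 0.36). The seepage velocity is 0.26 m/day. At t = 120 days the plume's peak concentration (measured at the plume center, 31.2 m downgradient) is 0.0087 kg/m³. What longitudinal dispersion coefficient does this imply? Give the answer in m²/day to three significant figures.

0.944 m²/day

At the plume center C_max = M/(n_e·A·√(4πDt)), so D = M²/(4πt·(n_e·A·C_max)²).
n_e·A·C_max = 0.36 × 110 × 0.0087 = 0.3445 kg/m.
D = 13²/(4π × 120 × 0.3445²) = 0.944 m²/day.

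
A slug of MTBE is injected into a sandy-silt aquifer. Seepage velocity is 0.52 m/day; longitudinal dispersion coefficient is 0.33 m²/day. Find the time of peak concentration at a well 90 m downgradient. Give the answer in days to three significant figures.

172 days

For the 1D instantaneous-source solution, setting ∂C/∂t = 0 at fixed x gives v²t² + 2Dt − x² = 0, so t = (√(D² + v²x²) − D)/v².
√(D² + v²x²) = √(0.33² + 0.52² × 90²) = 46.80; v² = 0.2704.
t = (46.80 − 0.33)/0.2704 = 172 days (vs. the pure-advection estimate x/v = 173 d).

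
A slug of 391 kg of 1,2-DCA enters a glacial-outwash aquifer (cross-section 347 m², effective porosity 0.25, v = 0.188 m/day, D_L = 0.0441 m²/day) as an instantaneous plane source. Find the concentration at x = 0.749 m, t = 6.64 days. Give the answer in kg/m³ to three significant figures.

1.90 kg/m³

For an instantaneous plane source, C(x,t) = M/(n_e·A·√(4πDt)) · exp(−(x−vt)²/(4Dt)), with n_e·A the pore (flow) area.
Plume center vt = 0.188 × 6.64 = 1.24832 m, so the well at 0.749 m is 0.49932 m upgradient of the peak.
√(4πDt) = 1.918 m, giving peak height M/(n_e·A·√(4πDt)) = 391/(0.25 × 347 × 1.918) = 2.350 kg/m³.
(x−vt)²/(4Dt) = (-0.49932)²/(4 × 0.0441 × 6.64) = 0.2129; exp(−0.2129) = 0.8082.
C = 2.350 × 0.8082 = 1.90 kg/m³.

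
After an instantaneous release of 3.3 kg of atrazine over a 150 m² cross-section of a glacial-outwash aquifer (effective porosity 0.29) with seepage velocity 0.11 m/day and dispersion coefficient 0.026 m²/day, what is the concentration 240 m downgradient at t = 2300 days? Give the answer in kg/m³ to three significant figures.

For an instantaneous plane source, C(x,t) = M/(n_e·A·√(4πDt)) · exp(−(x−vt)²/(4Dt)), with n_e·A the pore (flow) area.
Plume center vt = 0.11 × 2300 = 253 m, so the well at 240 m is 13 m upgradient of the peak.
√(4πDt) = 27.41 m, giving peak height M/(n_e·A·√(4πDt)) = 3.3/(0.29 × 150 × 27.41) = 0.002768 kg/m³.
(x−vt)²/(4Dt) = (-13)²/(4 × 0.026 × 2300) = 0.7065; exp(−0.7065) = 0.4934.
C = 0.002768 × 0.4934 = 0.00137 kg/m³.

0.00137 kg/m³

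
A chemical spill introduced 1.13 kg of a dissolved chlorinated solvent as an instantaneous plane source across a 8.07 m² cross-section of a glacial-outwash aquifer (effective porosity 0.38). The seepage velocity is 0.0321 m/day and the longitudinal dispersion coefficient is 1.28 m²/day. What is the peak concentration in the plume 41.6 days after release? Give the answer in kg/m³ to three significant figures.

The peak of an instantaneous 1D plume sits at x = vt; there the Gaussian factor is 1 and C_max = M/(n_e·A·√(4πDt)), where n_e·A is the pore area the mass is dissolved in.
√(4πDt) = √(4π × 1.28 × 41.6) = 25.87 m, so C_max = 1.13/(0.38 × 8.07 × 25.87) = 0.0142 kg/m³.

0.0142 kg/m³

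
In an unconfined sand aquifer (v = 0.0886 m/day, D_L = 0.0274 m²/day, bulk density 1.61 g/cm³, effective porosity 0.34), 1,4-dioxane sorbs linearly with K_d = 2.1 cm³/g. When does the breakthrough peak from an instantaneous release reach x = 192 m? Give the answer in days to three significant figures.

23700 days

Retardation factor R = 1 + ρ_b·K_d/n = 1 + 1.61 × 2.1/0.34 = 10.94.
Sorption retards both mechanisms: v_R = v/R = 0.008099 m/day, D_R = D/R = 0.002505 m²/day.
Peak time from v_R²t² + 2D_R t − x² = 0: t = (√(D_R² + v_R²x²) − D_R)/v_R².
√(D_R² + v_R²x²) = √(0.002505² + 0.008099² × 192²) = 1.555; v_R² = 6.559e-05.
t = (1.555 − 0.002505)/6.559e-05 = 23700 days.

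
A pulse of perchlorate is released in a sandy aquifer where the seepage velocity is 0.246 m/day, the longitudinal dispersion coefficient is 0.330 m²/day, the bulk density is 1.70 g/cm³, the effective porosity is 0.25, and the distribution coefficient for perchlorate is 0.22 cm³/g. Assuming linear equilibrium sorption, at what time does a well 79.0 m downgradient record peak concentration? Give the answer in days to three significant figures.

Retardation factor R = 1 + ρ_b·K_d/n = 1 + 1.70 × 0.22/0.25 = 2.496.
Sorption retards both mechanisms: v_R = v/R = 0.09856 m/day, D_R = D/R = 0.1322 m²/day.
Peak time from v_R²t² + 2D_R t − x² = 0: t = (√(D_R² + v_R²x²) − D_R)/v_R².
√(D_R² + v_R²x²) = √(0.1322² + 0.09856² × 79.0²) = 7.787; v_R² = 0.009714.
t = (7.787 − 0.1322)/0.009714 = 788 days.

788 days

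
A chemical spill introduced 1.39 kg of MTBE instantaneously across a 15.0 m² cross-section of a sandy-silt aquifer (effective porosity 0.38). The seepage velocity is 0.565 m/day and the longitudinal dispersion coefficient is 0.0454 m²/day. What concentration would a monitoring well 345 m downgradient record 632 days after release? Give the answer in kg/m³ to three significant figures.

0.00360 kg/m³

For an instantaneous plane source, C(x,t) = M/(n_e·A·√(4πDt)) · exp(−(x−vt)²/(4Dt)), with n_e·A the pore (flow) area.
Plume center vt = 0.565 × 632 = 357.08 m, so the well at 345 m is 12.08 m upgradient of the peak.
√(4πDt) = 18.99 m, giving peak height M/(n_e·A·√(4πDt)) = 1.39/(0.38 × 15.0 × 18.99) = 0.01284 kg/m³.
(x−vt)²/(4Dt) = (-12.08)²/(4 × 0.0454 × 632) = 1.271; exp(−1.271) = 0.2806.
C = 0.01284 × 0.2806 = 0.00360 kg/m³.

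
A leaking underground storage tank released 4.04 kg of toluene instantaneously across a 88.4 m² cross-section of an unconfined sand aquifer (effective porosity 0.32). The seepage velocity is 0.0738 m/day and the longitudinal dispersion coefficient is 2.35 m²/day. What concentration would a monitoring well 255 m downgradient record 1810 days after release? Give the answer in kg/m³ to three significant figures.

For an instantaneous plane source, C(x,t) = M/(n_e·A·√(4πDt)) · exp(−(x−vt)²/(4Dt)), with n_e·A the pore (flow) area.
Plume center vt = 0.0738 × 1810 = 133.578 m, so the well at 255 m is 121.422 m downgradient of the peak.
√(4πDt) = 231.2 m, giving peak height M/(n_e·A·√(4πDt)) = 4.04/(0.32 × 88.4 × 231.2) = 0.0006177 kg/m³.
(x−vt)²/(4Dt) = (121.422)²/(4 × 2.35 × 1810) = 0.8665; exp(−0.8665) = 0.4204.
C = 0.0006177 × 0.4204 = 0.000260 kg/m³.

0.000260 kg/m³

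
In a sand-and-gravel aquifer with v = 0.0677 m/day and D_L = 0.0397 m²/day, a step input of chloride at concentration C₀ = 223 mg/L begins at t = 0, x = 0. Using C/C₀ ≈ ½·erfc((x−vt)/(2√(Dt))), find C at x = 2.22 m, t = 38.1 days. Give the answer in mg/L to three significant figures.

For a continuous step input, C/C₀ ≈ ½·erfc((x−vt)/(2√(Dt))).
vt = 0.0677 × 38.1 = 2.57937 m and 2√(Dt) = 2√(0.0397 × 38.1) = 2.460 m.
Argument (x−vt)/(2√(Dt)) = (2.22 − 2.57937)/2.460 = -0.1461; ½·erfc(-0.1461) = 0.5818.
C = 223 × 0.5818 = 130 mg/L.

130 mg/L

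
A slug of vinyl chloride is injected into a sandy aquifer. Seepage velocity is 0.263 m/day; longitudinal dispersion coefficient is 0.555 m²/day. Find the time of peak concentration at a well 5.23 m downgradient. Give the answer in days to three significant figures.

For the 1D instantaneous-source solution, setting ∂C/∂t = 0 at fixed x gives v²t² + 2Dt − x² = 0, so t = (√(D² + v²x²) − D)/v².
√(D² + v²x²) = √(0.555² + 0.263² × 5.23²) = 1.483; v² = 0.069169.
t = (1.483 − 0.555)/0.069169 = 13.4 days (vs. the pure-advection estimate x/v = 19.9 d).

13.4 days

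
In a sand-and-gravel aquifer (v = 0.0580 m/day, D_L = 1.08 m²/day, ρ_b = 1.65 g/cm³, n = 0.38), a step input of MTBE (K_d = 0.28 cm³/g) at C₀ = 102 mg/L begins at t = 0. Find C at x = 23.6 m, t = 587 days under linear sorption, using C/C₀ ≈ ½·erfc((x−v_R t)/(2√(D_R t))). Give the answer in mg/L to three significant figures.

Retardation factor R = 1 + ρ_b·K_d/n = 1 + 1.65 × 0.28/0.38 = 2.216.
Sorption retards both mechanisms: v_R = v/R = 0.02617 m/day, D_R = D/R = 0.4874 m²/day.
v_R·t = 0.02617 × 587 = 15.36179 m; 2√(D_R t) = 33.83 m; argument = (23.6 − 15.36179)/33.83 = 0.2435.
C = C₀ × ½·erfc(0.2435) = 102 × 0.3653 = 37.3 mg/L.

37.3 mg/L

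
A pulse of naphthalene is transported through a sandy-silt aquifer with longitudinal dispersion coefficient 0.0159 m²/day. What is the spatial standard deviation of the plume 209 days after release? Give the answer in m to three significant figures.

Dispersive spreading gives a Gaussian with σ² = 2Dt; advection only shifts the center.
σ = √(2 × 0.0159 × 209) = 2.58 m.

2.58 m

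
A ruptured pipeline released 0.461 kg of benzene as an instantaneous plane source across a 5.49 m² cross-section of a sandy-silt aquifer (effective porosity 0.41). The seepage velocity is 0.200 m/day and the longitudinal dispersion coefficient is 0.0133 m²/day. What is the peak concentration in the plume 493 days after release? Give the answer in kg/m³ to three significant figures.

0.0226 kg/m³

The peak of an instantaneous 1D plume sits at x = vt; there the Gaussian factor is 1 and C_max = M/(n_e·A·√(4πDt)), where n_e·A is the pore area the mass is dissolved in.
√(4πDt) = √(4π × 0.0133 × 493) = 9.077 m, so C_max = 0.461/(0.41 × 5.49 × 9.077) = 0.0226 kg/m³.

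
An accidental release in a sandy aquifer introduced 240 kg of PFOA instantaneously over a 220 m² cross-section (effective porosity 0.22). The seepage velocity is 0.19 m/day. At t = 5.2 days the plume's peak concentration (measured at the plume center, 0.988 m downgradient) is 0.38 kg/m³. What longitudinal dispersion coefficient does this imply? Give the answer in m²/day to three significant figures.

At the plume center C_max = M/(n_e·A·√(4πDt)), so D = M²/(4πt·(n_e·A·C_max)²).
n_e·A·C_max = 0.22 × 220 × 0.38 = 18.39 kg/m.
D = 240²/(4π × 5.2 × 18.39²) = 2.61 m²/day.

2.61 m²/day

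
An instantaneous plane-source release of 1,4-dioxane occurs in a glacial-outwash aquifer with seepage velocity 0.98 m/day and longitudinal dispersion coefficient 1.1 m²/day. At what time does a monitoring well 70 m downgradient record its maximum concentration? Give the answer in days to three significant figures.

For the 1D instantaneous-source solution, setting ∂C/∂t = 0 at fixed x gives v²t² + 2Dt − x² = 0, so t = (√(D² + v²x²) − D)/v².
√(D² + v²x²) = √(1.1² + 0.98² × 70²) = 68.61; v² = 0.9604.
t = (68.61 − 1.1)/0.9604 = 70.3 days (vs. the pure-advection estimate x/v = 71.4 d).

70.3 days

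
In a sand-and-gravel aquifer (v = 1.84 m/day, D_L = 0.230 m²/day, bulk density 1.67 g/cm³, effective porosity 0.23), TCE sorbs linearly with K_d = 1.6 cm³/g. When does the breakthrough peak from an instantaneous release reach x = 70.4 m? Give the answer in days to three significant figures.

Retardation factor R = 1 + ρ_b·K_d/n = 1 + 1.67 × 1.6/0.23 = 12.62.
Sorption retards both mechanisms: v_R = v/R = 0.1458 m/day, D_R = D/R = 0.01823 m²/day.
Peak time from v_R²t² + 2D_R t − x² = 0: t = (√(D_R² + v_R²x²) − D_R)/v_R².
√(D_R² + v_R²x²) = √(0.01823² + 0.1458² × 70.4²) = 10.26; v_R² = 0.02126.
t = (10.26 − 0.01823)/0.02126 = 482 days.

482 days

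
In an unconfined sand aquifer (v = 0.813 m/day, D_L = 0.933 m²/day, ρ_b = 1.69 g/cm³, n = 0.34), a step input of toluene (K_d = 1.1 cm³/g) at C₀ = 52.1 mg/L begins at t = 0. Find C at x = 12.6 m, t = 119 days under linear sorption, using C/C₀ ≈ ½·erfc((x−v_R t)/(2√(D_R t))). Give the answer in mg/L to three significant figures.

34.2 mg/L

Retardation factor R = 1 + ρ_b·K_d/n = 1 + 1.69 × 1.1/0.34 = 6.468.
Sorption retards both mechanisms: v_R = v/R = 0.1257 m/day, D_R = D/R = 0.1442 m²/day.
v_R·t = 0.1257 × 119 = 14.9583 m; 2√(D_R t) = 8.285 m; argument = (12.6 − 14.9583)/8.285 = -0.2846.
C = C₀ × ½·erfc(-0.2846) = 52.1 × 0.6563 = 34.2 mg/L.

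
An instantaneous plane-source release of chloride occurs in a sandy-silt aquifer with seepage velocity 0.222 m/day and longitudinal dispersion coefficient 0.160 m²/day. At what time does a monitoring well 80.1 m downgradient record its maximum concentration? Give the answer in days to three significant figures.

358 days

For the 1D instantaneous-source solution, setting ∂C/∂t = 0 at fixed x gives v²t² + 2Dt − x² = 0, so t = (√(D² + v²x²) − D)/v².
√(D² + v²x²) = √(0.160² + 0.222² × 80.1²) = 17.78; v² = 0.049284.
t = (17.78 − 0.160)/0.049284 = 358 days (vs. the pure-advection estimate x/v = 361 d).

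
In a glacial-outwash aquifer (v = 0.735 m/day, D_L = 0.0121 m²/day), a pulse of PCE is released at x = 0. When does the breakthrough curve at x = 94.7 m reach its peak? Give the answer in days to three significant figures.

For the 1D instantaneous-source solution, setting ∂C/∂t = 0 at fixed x gives v²t² + 2Dt − x² = 0, so t = (√(D² + v²x²) − D)/v².
√(D² + v²x²) = √(0.0121² + 0.735² × 94.7²) = 69.60; v² = 0.540225.
t = (69.60 − 0.0121)/0.540225 = 129 days (vs. the pure-advection estimate x/v = 129 d).

129 days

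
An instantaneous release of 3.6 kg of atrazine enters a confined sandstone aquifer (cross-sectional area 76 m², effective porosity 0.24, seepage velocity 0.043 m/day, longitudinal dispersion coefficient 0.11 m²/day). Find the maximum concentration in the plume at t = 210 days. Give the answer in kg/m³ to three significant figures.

0.0116 kg/m³

The peak of an instantaneous 1D plume sits at x = vt; there the Gaussian factor is 1 and C_max = M/(n_e·A·√(4πDt)), where n_e·A is the pore area the mass is dissolved in.
√(4πDt) = √(4π × 0.11 × 210) = 17.04 m, so C_max = 3.6/(0.24 × 76 × 17.04) = 0.0116 kg/m³.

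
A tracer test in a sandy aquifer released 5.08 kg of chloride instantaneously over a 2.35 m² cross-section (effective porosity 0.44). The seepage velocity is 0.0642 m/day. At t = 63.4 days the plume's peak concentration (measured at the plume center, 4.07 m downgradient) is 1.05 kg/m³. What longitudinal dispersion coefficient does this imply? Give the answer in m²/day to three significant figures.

At the plume center C_max = M/(n_e·A·√(4πDt)), so D = M²/(4πt·(n_e·A·C_max)²).
n_e·A·C_max = 0.44 × 2.35 × 1.05 = 1.086 kg/m.
D = 5.08²/(4π × 63.4 × 1.086²) = 0.0275 m²/day.

0.0275 m²/day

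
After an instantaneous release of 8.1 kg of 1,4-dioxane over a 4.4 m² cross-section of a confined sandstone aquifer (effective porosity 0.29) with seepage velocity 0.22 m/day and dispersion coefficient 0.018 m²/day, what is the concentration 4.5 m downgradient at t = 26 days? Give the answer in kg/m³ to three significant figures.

1.18 kg/m³

For an instantaneous plane source, C(x,t) = M/(n_e·A·√(4πDt)) · exp(−(x−vt)²/(4Dt)), with n_e·A the pore (flow) area.
Plume center vt = 0.22 × 26 = 5.72 m, so the well at 4.5 m is 1.22 m upgradient of the peak.
√(4πDt) = 2.425 m, giving peak height M/(n_e·A·√(4πDt)) = 8.1/(0.29 × 4.4 × 2.425) = 2.618 kg/m³.
(x−vt)²/(4Dt) = (-1.22)²/(4 × 0.018 × 26) = 0.7951; exp(−0.7951) = 0.4515.
C = 2.618 × 0.4515 = 1.18 kg/m³.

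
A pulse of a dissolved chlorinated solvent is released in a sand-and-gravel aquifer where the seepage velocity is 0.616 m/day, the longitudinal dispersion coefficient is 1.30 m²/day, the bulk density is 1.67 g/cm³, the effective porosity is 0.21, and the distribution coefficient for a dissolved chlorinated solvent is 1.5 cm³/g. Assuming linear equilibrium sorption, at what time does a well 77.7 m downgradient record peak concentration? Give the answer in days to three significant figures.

Retardation factor R = 1 + ρ_b·K_d/n = 1 + 1.67 × 1.5/0.21 = 12.93.
Sorption retards both mechanisms: v_R = v/R = 0.04764 m/day, D_R = D/R = 0.1005 m²/day.
Peak time from v_R²t² + 2D_R t − x² = 0: t = (√(D_R² + v_R²x²) − D_R)/v_R².
√(D_R² + v_R²x²) = √(0.1005² + 0.04764² × 77.7²) = 3.703; v_R² = 0.002270.
t = (3.703 − 0.1005)/0.002270 = 1590 days.

1590 days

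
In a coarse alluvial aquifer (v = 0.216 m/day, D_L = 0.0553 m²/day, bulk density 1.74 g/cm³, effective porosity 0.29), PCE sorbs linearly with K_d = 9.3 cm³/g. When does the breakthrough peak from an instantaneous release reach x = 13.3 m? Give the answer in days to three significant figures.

3430 days

Retardation factor R = 1 + ρ_b·K_d/n = 1 + 1.74 × 9.3/0.29 = 56.80.
Sorption retards both mechanisms: v_R = v/R = 0.003803 m/day, D_R = D/R = 0.0009736 m²/day.
Peak time from v_R²t² + 2D_R t − x² = 0: t = (√(D_R² + v_R²x²) − D_R)/v_R².
√(D_R² + v_R²x²) = √(0.0009736² + 0.003803² × 13.3²) = 0.05059; v_R² = 1.446e-05.
t = (0.05059 − 0.0009736)/1.446e-05 = 3430 days.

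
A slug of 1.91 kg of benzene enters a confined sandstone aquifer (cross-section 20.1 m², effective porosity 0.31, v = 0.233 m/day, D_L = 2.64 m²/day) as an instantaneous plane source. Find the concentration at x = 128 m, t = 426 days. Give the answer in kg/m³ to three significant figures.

For an instantaneous plane source, C(x,t) = M/(n_e·A·√(4πDt)) · exp(−(x−vt)²/(4Dt)), with n_e·A the pore (flow) area.
Plume center vt = 0.233 × 426 = 99.258 m, so the well at 128 m is 28.742 m downgradient of the peak.
√(4πDt) = 118.9 m, giving peak height M/(n_e·A·√(4πDt)) = 1.91/(0.31 × 20.1 × 118.9) = 0.002578 kg/m³.
(x−vt)²/(4Dt) = (28.742)²/(4 × 2.64 × 426) = 0.1836; exp(−0.1836) = 0.8323.
C = 0.002578 × 0.8323 = 0.00215 kg/m³.

0.00215 kg/m³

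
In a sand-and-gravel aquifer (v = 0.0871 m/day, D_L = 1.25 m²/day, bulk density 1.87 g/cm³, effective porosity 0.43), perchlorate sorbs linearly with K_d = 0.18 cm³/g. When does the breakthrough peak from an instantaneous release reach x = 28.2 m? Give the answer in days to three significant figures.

Retardation factor R = 1 + ρ_b·K_d/n = 1 + 1.87 × 0.18/0.43 = 1.783.
Sorption retards both mechanisms: v_R = v/R = 0.04885 m/day, D_R = D/R = 0.7011 m²/day.
Peak time from v_R²t² + 2D_R t − x² = 0: t = (√(D_R² + v_R²x²) − D_R)/v_R².
√(D_R² + v_R²x²) = √(0.7011² + 0.04885² × 28.2²) = 1.546; v_R² = 0.002386.
t = (1.546 − 0.7011)/0.002386 = 354 days.

354 days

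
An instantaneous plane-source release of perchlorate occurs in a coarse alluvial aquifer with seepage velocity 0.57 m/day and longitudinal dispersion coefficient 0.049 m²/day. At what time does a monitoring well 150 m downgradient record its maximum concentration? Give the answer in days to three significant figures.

263 days

For the 1D instantaneous-source solution, setting ∂C/∂t = 0 at fixed x gives v²t² + 2Dt − x² = 0, so t = (√(D² + v²x²) − D)/v².
√(D² + v²x²) = √(0.049² + 0.57² × 150²) = 85.50; v² = 0.3249.
t = (85.50 − 0.049)/0.3249 = 263 days (vs. the pure-advection estimate x/v = 263 d).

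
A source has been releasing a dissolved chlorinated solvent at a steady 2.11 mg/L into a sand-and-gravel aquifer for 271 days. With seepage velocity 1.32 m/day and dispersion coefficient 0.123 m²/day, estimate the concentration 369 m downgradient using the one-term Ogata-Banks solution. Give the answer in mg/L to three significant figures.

For a continuous step input, C/C₀ ≈ ½·erfc((x−vt)/(2√(Dt))).
vt = 1.32 × 271 = 357.72 m and 2√(Dt) = 2√(0.123 × 271) = 11.55 m.
Argument (x−vt)/(2√(Dt)) = (369 − 357.72)/11.55 = 0.9766; ½·erfc(0.9766) = 0.08362.
C = 2.11 × 0.08362 = 0.176 mg/L.

0.176 mg/L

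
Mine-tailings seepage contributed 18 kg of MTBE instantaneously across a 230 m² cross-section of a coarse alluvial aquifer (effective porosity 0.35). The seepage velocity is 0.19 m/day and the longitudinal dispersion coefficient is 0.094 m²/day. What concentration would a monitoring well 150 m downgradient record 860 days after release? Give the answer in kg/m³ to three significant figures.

For an instantaneous plane source, C(x,t) = M/(n_e·A·√(4πDt)) · exp(−(x−vt)²/(4Dt)), with n_e·A the pore (flow) area.
Plume center vt = 0.19 × 860 = 163.4 m, so the well at 150 m is 13.4 m upgradient of the peak.
√(4πDt) = 31.87 m, giving peak height M/(n_e·A·√(4πDt)) = 18/(0.35 × 230 × 31.87) = 0.007016 kg/m³.
(x−vt)²/(4Dt) = (-13.4)²/(4 × 0.094 × 860) = 0.5553; exp(−0.5553) = 0.5739.
C = 0.007016 × 0.5739 = 0.00403 kg/m³.

0.00403 kg/m³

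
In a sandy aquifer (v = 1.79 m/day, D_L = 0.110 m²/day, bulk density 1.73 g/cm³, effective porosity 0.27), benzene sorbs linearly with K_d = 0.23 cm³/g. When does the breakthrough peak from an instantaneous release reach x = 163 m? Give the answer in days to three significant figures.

Retardation factor R = 1 + ρ_b·K_d/n = 1 + 1.73 × 0.23/0.27 = 2.474.
Sorption retards both mechanisms: v_R = v/R = 0.7235 m/day, D_R = D/R = 0.04446 m²/day.
Peak time from v_R²t² + 2D_R t − x² = 0: t = (√(D_R² + v_R²x²) − D_R)/v_R².
√(D_R² + v_R²x²) = √(0.04446² + 0.7235² × 163²) = 117.9; v_R² = 0.5235.
t = (117.9 − 0.04446)/0.5235 = 225 days.

225 days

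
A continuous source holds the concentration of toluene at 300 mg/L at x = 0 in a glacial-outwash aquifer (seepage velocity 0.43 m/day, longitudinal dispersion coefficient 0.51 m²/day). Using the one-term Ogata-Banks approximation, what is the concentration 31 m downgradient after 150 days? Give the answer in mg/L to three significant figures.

299 mg/L

For a continuous step input, C/C₀ ≈ ½·erfc((x−vt)/(2√(Dt))).
vt = 0.43 × 150 = 64.5 m and 2√(Dt) = 2√(0.51 × 150) = 17.49 m.
Argument (x−vt)/(2√(Dt)) = (31 − 64.5)/17.49 = -1.915; ½·erfc(-1.915) = 0.9966.
C = 300 × 0.9966 = 299 mg/L.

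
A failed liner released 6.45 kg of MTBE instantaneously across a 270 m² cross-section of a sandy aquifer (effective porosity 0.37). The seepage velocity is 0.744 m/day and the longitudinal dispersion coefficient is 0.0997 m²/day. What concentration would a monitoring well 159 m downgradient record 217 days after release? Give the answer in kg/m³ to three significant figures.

For an instantaneous plane source, C(x,t) = M/(n_e·A·√(4πDt)) · exp(−(x−vt)²/(4Dt)), with n_e·A the pore (flow) area.
Plume center vt = 0.744 × 217 = 161.448 m, so the well at 159 m is 2.448 m upgradient of the peak.
√(4πDt) = 16.49 m, giving peak height M/(n_e·A·√(4πDt)) = 6.45/(0.37 × 270 × 16.49) = 0.003915 kg/m³.
(x−vt)²/(4Dt) = (-2.448)²/(4 × 0.0997 × 217) = 0.06925; exp(−0.06925) = 0.9331.
C = 0.003915 × 0.9331 = 0.00365 kg/m³.

0.00365 kg/m³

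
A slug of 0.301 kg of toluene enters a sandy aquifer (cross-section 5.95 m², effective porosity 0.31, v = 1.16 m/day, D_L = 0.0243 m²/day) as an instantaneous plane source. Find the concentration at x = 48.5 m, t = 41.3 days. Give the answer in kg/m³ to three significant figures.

0.0421 kg/m³

For an instantaneous plane source, C(x,t) = M/(n_e·A·√(4πDt)) · exp(−(x−vt)²/(4Dt)), with n_e·A the pore (flow) area.
Plume center vt = 1.16 × 41.3 = 47.908 m, so the well at 48.5 m is 0.592 m downgradient of the peak.
√(4πDt) = 3.551 m, giving peak height M/(n_e·A·√(4πDt)) = 0.301/(0.31 × 5.95 × 3.551) = 0.04596 kg/m³.
(x−vt)²/(4Dt) = (0.592)²/(4 × 0.0243 × 41.3) = 0.08730; exp(−0.08730) = 0.9164.
C = 0.04596 × 0.9164 = 0.0421 kg/m³.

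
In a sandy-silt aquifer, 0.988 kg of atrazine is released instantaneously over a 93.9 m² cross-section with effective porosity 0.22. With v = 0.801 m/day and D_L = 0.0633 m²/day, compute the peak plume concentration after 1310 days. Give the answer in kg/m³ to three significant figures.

0.00148 kg/m³

The peak of an instantaneous 1D plume sits at x = vt; there the Gaussian factor is 1 and C_max = M/(n_e·A·√(4πDt)), where n_e·A is the pore area the mass is dissolved in.
√(4πDt) = √(4π × 0.0633 × 1310) = 32.28 m, so C_max = 0.988/(0.22 × 93.9 × 32.28) = 0.00148 kg/m³.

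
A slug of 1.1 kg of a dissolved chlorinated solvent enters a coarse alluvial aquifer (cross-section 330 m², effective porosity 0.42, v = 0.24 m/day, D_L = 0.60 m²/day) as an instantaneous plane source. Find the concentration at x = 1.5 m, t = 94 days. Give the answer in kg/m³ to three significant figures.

For an instantaneous plane source, C(x,t) = M/(n_e·A·√(4πDt)) · exp(−(x−vt)²/(4Dt)), with n_e·A the pore (flow) area.
Plume center vt = 0.24 × 94 = 22.56 m, so the well at 1.5 m is 21.06 m upgradient of the peak.
√(4πDt) = 26.62 m, giving peak height M/(n_e·A·√(4πDt)) = 1.1/(0.42 × 330 × 26.62) = 0.0002981 kg/m³.
(x−vt)²/(4Dt) = (-21.06)²/(4 × 0.60 × 94) = 1.966; exp(−1.966) = 0.1400.
C = 0.0002981 × 0.1400 = 4.17e-05 kg/m³.

4.17e-05 kg/m³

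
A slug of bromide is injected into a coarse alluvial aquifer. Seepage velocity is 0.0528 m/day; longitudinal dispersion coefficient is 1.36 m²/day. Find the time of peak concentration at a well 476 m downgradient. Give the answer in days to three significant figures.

For the 1D instantaneous-source solution, setting ∂C/∂t = 0 at fixed x gives v²t² + 2Dt − x² = 0, so t = (√(D² + v²x²) − D)/v².
√(D² + v²x²) = √(1.36² + 0.0528² × 476²) = 25.17; v² = 0.00278784.
t = (25.17 − 1.36)/0.00278784 = 8540 days (vs. the pure-advection estimate x/v = 9020 d).

8540 days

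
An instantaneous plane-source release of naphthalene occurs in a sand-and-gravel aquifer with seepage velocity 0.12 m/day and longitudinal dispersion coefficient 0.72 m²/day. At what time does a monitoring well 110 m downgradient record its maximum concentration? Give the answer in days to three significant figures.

868 days

For the 1D instantaneous-source solution, setting ∂C/∂t = 0 at fixed x gives v²t² + 2Dt − x² = 0, so t = (√(D² + v²x²) − D)/v².
√(D² + v²x²) = √(0.72² + 0.12² × 110²) = 13.22; v² = 0.0144.
t = (13.22 − 0.72)/0.0144 = 868 days (vs. the pure-advection estimate x/v = 917 d).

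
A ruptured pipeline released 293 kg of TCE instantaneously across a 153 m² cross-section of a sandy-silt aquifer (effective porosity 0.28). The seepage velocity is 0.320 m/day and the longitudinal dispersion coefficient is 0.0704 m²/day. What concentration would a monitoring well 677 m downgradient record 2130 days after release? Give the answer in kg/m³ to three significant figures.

For an instantaneous plane source, C(x,t) = M/(n_e·A·√(4πDt)) · exp(−(x−vt)²/(4Dt)), with n_e·A the pore (flow) area.
Plume center vt = 0.320 × 2130 = 681.6 m, so the well at 677 m is 4.6 m upgradient of the peak.
√(4πDt) = 43.41 m, giving peak height M/(n_e·A·√(4πDt)) = 293/(0.28 × 153 × 43.41) = 0.1576 kg/m³.
(x−vt)²/(4Dt) = (-4.6)²/(4 × 0.0704 × 2130) = 0.03528; exp(−0.03528) = 0.9653.
C = 0.1576 × 0.9653 = 0.152 kg/m³.

0.152 kg/m³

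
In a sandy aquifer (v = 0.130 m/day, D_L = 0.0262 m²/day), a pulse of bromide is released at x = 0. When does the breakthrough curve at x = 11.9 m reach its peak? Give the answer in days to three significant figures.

90.0 days

For the 1D instantaneous-source solution, setting ∂C/∂t = 0 at fixed x gives v²t² + 2Dt − x² = 0, so t = (√(D² + v²x²) − D)/v².
√(D² + v²x²) = √(0.0262² + 0.130² × 11.9²) = 1.547; v² = 0.0169.
t = (1.547 − 0.0262)/0.0169 = 90.0 days (vs. the pure-advection estimate x/v = 91.5 d).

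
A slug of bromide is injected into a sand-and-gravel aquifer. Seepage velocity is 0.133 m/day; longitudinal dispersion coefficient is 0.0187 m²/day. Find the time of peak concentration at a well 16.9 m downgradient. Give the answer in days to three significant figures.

126 days

For the 1D instantaneous-source solution, setting ∂C/∂t = 0 at fixed x gives v²t² + 2Dt − x² = 0, so t = (√(D² + v²x²) − D)/v².
√(D² + v²x²) = √(0.0187² + 0.133² × 16.9²) = 2.248; v² = 0.017689.
t = (2.248 − 0.0187)/0.017689 = 126 days (vs. the pure-advection estimate x/v = 127 d).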